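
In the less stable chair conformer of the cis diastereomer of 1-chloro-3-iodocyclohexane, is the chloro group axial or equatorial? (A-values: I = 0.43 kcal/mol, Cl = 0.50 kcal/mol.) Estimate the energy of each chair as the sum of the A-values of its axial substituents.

axial

C1 and C3 have the same parity, so for the cis isomer the two substituents are e,e in one chair and a,a in the other.
Chair I (iodo axial, chloro axial): E = 0.93 kcal/mol.
Chair II (iodo equatorial, chloro equatorial): E = 0.00 kcal/mol.
Chair I is the less stable (higher-energy) conformer, and in that chair the chloro group is axial.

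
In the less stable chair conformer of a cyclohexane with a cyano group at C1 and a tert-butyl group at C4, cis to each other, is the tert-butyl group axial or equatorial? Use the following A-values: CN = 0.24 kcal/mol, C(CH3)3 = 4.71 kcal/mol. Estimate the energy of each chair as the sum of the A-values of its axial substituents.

C1 and C4 have opposite parity, so for the cis isomer the two substituents are one axial and one equatorial in each chair.
Chair I (cyano axial, tert-butyl equatorial): E = 0.24 kcal/mol.
Chair II (cyano equatorial, tert-butyl axial): E = 4.71 kcal/mol.
Chair II is the less stable (higher-energy) conformer, and in that chair the tert-butyl group is axial.

axial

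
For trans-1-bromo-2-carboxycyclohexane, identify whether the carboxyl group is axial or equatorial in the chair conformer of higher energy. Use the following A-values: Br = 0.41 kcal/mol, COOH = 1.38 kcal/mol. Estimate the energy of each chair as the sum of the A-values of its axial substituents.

axial

C1 and C2 have opposite parity, so for the trans isomer the two substituents are e,e in one chair and a,a in the other.
Chair I (bromo axial, carboxyl axial): E = 1.79 kcal/mol.
Chair II (bromo equatorial, carboxyl equatorial): E = 0.00 kcal/mol.
Chair I is the less stable (higher-energy) conformer, and in that chair the carboxyl group is axial.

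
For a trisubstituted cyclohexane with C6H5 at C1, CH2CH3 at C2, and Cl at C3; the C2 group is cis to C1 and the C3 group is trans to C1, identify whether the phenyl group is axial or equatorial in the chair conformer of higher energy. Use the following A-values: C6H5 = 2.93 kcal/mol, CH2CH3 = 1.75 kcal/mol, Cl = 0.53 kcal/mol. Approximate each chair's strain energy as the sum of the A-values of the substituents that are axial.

axial

Chair I (phenyl axial, ethyl equatorial, chloro equatorial): E = 2.93 kcal/mol.
Chair II (phenyl equatorial, ethyl axial, chloro axial): E = 2.28 kcal/mol.
Chair I is the less stable (higher-energy) conformer, and in that chair the phenyl group is axial.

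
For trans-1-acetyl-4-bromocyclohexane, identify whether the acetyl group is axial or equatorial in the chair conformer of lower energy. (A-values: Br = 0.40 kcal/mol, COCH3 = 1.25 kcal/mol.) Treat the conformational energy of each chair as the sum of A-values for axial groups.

equatorial

C1 and C4 have opposite parity, so for the trans isomer the two substituents are e,e in one chair and a,a in the other.
Chair I (bromo axial, acetyl axial): E = 1.65 kcal/mol.
Chair II (bromo equatorial, acetyl equatorial): E = 0.00 kcal/mol.
Chair II is the more stable (lower-energy) conformer, and in that chair the acetyl group is equatorial.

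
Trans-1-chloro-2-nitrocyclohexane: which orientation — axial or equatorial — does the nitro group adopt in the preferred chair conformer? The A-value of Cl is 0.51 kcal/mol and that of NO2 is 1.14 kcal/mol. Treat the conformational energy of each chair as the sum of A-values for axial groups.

C1 and C2 have opposite parity, so for the trans isomer the two substituents are e,e in one chair and a,a in the other.
Chair I (chloro axial, nitro axial): E = 1.65 kcal/mol.
Chair II (chloro equatorial, nitro equatorial): E = 0.00 kcal/mol.
Chair II is the more stable (lower-energy) conformer, and in that chair the nitro group is equatorial.

equatorial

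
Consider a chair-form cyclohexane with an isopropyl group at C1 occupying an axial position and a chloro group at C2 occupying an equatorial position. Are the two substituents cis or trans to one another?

C1 and C2 have opposite parity, so their axial bonds point in opposite directions.
With opposite-parity carbons, two substituents on the same face are one axial and one equatorial; opposite faces give both axial or both equatorial.
Here the groups are axial/equatorial → same face → cis.

cis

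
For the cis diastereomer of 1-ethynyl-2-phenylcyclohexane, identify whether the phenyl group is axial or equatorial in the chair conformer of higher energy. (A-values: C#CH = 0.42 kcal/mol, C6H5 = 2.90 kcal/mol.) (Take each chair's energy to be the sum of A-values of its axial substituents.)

C1 and C2 have opposite parity, so for the cis isomer the two substituents are one axial and one equatorial in each chair.
Chair I (ethynyl axial, phenyl equatorial): E = 0.42 kcal/mol.
Chair II (ethynyl equatorial, phenyl axial): E = 2.90 kcal/mol.
Chair II is the less stable (higher-energy) conformer, and in that chair the phenyl group is axial.

axial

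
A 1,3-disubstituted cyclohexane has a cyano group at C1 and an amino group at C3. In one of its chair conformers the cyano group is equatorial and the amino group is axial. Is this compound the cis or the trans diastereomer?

trans

C1 and C3 have the same parity, so their axial bonds point in the same direction.
With same-parity carbons, two substituents on the same face are both axial or both equatorial; opposite faces give one of each.
Here the groups are equatorial/axial → opposite face → trans.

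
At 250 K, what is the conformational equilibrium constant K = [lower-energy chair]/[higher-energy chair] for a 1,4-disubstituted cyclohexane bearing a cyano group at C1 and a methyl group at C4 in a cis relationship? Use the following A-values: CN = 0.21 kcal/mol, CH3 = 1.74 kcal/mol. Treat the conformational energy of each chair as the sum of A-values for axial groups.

K ≈ 21.8

C1 and C4 have opposite parity, so for the cis isomer the two substituents are one axial and one equatorial in each chair.
Chair I (cyano axial, methyl equatorial): E = 0.21 kcal/mol; chair II (cyano equatorial, methyl axial): E = 1.74 kcal/mol.
ΔG = 1.53 kcal/mol between the two chairs.
K = exp(ΔG/RT) with R = 1.987×10⁻³ kcal mol⁻¹ K⁻¹ and T = 250 K gives K ≈ 21.8.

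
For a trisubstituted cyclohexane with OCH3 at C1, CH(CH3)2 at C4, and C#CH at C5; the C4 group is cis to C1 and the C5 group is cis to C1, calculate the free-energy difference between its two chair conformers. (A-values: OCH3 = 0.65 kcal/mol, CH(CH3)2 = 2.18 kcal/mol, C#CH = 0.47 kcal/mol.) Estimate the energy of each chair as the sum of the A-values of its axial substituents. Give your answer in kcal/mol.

1.06 kcal/mol

Chair I (methoxy axial, isopropyl equatorial, ethynyl axial): E = 1.12 kcal/mol.
Chair II (methoxy equatorial, isopropyl axial, ethynyl equatorial): E = 2.18 kcal/mol.
ΔE = 2.18 − 1.12 = 1.06 kcal/mol; chair I is more stable.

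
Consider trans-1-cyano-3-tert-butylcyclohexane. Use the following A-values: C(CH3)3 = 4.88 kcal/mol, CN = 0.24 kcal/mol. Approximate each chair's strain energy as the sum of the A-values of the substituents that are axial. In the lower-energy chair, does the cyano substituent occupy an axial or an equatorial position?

C1 and C3 have the same parity, so for the trans isomer the two substituents are one axial and one equatorial in each chair.
Chair I (tert-butyl axial, cyano equatorial): E = 4.88 kcal/mol.
Chair II (tert-butyl equatorial, cyano axial): E = 0.24 kcal/mol.
Chair II is the more stable (lower-energy) conformer, and in that chair the cyano group is axial.

axial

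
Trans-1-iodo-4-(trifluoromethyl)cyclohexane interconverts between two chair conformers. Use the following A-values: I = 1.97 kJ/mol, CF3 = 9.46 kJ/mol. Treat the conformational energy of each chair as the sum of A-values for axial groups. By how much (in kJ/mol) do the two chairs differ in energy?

11.43 kJ/mol

C1 and C4 have opposite parity, so for the trans isomer the two substituents are e,e in one chair and a,a in the other.
Chair I (iodo axial, trifluoromethyl axial): E = 11.43 kJ/mol.
Chair II (iodo equatorial, trifluoromethyl equatorial): E = 0.00 kJ/mol.
ΔE = 11.43 − 0.00 = 11.43 kJ/mol; chair II is more stable.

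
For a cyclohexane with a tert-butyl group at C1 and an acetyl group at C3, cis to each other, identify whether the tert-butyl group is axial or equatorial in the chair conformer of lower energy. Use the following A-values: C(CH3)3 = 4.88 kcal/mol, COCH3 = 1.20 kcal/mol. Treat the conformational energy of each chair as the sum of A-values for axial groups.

equatorial

C1 and C3 have the same parity, so for the cis isomer the two substituents are e,e in one chair and a,a in the other.
Chair I (tert-butyl axial, acetyl axial): E = 6.08 kcal/mol.
Chair II (tert-butyl equatorial, acetyl equatorial): E = 0.00 kcal/mol.
Chair II is the more stable (lower-energy) conformer, and in that chair the tert-butyl group is equatorial.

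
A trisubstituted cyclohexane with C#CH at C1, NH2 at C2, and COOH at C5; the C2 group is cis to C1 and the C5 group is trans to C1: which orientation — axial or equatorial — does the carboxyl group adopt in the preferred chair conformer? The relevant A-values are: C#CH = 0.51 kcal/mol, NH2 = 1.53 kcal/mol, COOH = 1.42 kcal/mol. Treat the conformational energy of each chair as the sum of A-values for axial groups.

equatorial

Chair I (ethynyl axial, amino equatorial, carboxyl equatorial): E = 0.51 kcal/mol.
Chair II (ethynyl equatorial, amino axial, carboxyl axial): E = 2.95 kcal/mol.
Chair I is the more stable (lower-energy) conformer, and in that chair the carboxyl group is equatorial.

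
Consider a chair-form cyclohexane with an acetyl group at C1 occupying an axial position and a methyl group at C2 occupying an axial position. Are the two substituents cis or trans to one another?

C1 and C2 have opposite parity, so their axial bonds point in opposite directions.
With opposite-parity carbons, two substituents on the same face are one axial and one equatorial; opposite faces give both axial or both equatorial.
Here the groups are axial/axial → opposite face → trans.

trans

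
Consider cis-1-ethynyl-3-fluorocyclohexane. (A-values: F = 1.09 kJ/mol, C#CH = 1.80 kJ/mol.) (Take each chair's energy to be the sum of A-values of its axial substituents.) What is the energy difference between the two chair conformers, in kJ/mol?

2.89 kJ/mol

C1 and C3 have the same parity, so for the cis isomer the two substituents are e,e in one chair and a,a in the other.
Chair I (fluoro axial, ethynyl axial): E = 2.89 kJ/mol.
Chair II (fluoro equatorial, ethynyl equatorial): E = 0.00 kJ/mol.
ΔE = 2.89 − 0.00 = 2.89 kJ/mol; chair II is more stable.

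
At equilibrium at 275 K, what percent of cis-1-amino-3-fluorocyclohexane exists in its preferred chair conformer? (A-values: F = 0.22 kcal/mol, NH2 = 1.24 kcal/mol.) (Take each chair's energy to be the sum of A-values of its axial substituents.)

C1 and C3 have the same parity, so for the cis isomer the two substituents are e,e in one chair and a,a in the other.
Chair I (fluoro axial, amino axial): E = 1.46 kcal/mol; chair II (fluoro equatorial, amino equatorial): E = 0.00 kcal/mol.
ΔG = 1.46 kcal/mol between the two chairs.
K = exp(ΔG/RT) with R = 1.987×10⁻³ kcal mol⁻¹ K⁻¹ and T = 275 K gives K ≈ 14.5.
Fraction in the lower-energy chair = K/(K+1) = 93.5%.

93.5%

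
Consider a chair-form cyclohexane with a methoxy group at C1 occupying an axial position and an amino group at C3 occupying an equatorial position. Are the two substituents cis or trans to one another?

trans

C1 and C3 have the same parity, so their axial bonds point in the same direction.
With same-parity carbons, two substituents on the same face are both axial or both equatorial; opposite faces give one of each.
Here the groups are axial/equatorial → opposite face → trans.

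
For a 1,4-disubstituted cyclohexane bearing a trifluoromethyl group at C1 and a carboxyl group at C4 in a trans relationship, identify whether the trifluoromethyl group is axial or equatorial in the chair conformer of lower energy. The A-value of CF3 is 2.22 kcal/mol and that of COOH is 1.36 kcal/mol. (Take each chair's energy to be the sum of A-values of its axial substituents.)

equatorial

C1 and C4 have opposite parity, so for the trans isomer the two substituents are e,e in one chair and a,a in the other.
Chair I (trifluoromethyl axial, carboxyl axial): E = 3.58 kcal/mol.
Chair II (trifluoromethyl equatorial, carboxyl equatorial): E = 0.00 kcal/mol.
Chair II is the more stable (lower-energy) conformer, and in that chair the trifluoromethyl group is equatorial.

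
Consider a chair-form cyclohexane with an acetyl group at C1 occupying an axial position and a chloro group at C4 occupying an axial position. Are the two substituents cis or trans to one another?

C1 and C4 have opposite parity, so their axial bonds point in opposite directions.
With opposite-parity carbons, two substituents on the same face are one axial and one equatorial; opposite faces give both axial or both equatorial.
Here the groups are axial/axial → opposite face → trans.

trans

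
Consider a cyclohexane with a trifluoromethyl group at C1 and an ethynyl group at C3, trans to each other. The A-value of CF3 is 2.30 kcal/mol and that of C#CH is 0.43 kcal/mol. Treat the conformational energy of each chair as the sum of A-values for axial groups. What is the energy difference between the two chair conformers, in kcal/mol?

1.87 kcal/mol

C1 and C3 have the same parity, so for the trans isomer the two substituents are one axial and one equatorial in each chair.
Chair I (trifluoromethyl axial, ethynyl equatorial): E = 2.30 kcal/mol.
Chair II (trifluoromethyl equatorial, ethynyl axial): E = 0.43 kcal/mol.
ΔE = 2.30 − 0.43 = 1.87 kcal/mol; chair II is more stable.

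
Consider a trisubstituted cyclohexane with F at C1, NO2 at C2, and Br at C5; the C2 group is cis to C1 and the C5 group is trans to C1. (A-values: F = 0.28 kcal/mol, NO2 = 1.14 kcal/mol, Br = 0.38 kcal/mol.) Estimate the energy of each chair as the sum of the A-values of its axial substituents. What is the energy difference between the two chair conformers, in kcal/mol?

Chair I (fluoro axial, nitro equatorial, bromo equatorial): E = 0.28 kcal/mol.
Chair II (fluoro equatorial, nitro axial, bromo axial): E = 1.52 kcal/mol.
ΔE = 1.52 − 0.28 = 1.24 kcal/mol; chair I is more stable.

1.24 kcal/mol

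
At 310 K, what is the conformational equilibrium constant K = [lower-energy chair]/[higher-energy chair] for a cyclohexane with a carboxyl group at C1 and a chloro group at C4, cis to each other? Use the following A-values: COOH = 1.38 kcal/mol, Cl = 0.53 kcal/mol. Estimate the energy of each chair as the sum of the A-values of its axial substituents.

C1 and C4 have opposite parity, so for the cis isomer the two substituents are one axial and one equatorial in each chair.
Chair I (carboxyl axial, chloro equatorial): E = 1.38 kcal/mol; chair II (carboxyl equatorial, chloro axial): E = 0.53 kcal/mol.
ΔG = 0.85 kcal/mol between the two chairs.
K = exp(ΔG/RT) with R = 1.987×10⁻³ kcal mol⁻¹ K⁻¹ and T = 310 K gives K ≈ 3.97.

K ≈ 3.97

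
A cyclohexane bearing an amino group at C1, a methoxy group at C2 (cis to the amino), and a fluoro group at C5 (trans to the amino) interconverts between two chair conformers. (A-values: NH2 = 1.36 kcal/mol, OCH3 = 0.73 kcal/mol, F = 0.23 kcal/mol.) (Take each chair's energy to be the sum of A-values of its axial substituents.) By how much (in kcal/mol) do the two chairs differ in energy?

0.40 kcal/mol

Chair I (amino axial, methoxy equatorial, fluoro equatorial): E = 1.36 kcal/mol.
Chair II (amino equatorial, methoxy axial, fluoro axial): E = 0.96 kcal/mol.
ΔE = 1.36 − 0.96 = 0.40 kcal/mol; chair II is more stable.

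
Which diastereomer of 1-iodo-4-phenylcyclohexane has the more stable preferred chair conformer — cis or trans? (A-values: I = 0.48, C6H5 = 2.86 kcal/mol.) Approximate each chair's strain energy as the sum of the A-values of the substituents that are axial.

At 1,4 positions (parity opposite): cis → (a,e or e,a); trans → (e,e or a,a).
Best chair for cis: E = 0.48 kcal/mol; best chair for trans: E = 0.00 kcal/mol.
The trans isomer is lower by 0.48 kcal/mol.

trans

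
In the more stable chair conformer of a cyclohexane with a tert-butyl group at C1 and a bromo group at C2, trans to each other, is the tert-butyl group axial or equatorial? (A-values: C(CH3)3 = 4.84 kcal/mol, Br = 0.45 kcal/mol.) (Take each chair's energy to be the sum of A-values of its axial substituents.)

equatorial

C1 and C2 have opposite parity, so for the trans isomer the two substituents are e,e in one chair and a,a in the other.
Chair I (tert-butyl axial, bromo axial): E = 5.29 kcal/mol.
Chair II (tert-butyl equatorial, bromo equatorial): E = 0.00 kcal/mol.
Chair II is the more stable (lower-energy) conformer, and in that chair the tert-butyl group is equatorial.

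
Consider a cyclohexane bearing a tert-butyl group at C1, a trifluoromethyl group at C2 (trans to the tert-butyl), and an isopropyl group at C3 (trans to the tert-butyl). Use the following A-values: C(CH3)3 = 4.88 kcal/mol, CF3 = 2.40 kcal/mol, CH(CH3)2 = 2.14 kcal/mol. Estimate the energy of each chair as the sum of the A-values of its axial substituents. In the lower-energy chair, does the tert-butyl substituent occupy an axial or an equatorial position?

Chair I (tert-butyl axial, trifluoromethyl axial, isopropyl equatorial): E = 7.28 kcal/mol.
Chair II (tert-butyl equatorial, trifluoromethyl equatorial, isopropyl axial): E = 2.14 kcal/mol.
Chair II is the more stable (lower-energy) conformer, and in that chair the tert-butyl group is equatorial.

equatorial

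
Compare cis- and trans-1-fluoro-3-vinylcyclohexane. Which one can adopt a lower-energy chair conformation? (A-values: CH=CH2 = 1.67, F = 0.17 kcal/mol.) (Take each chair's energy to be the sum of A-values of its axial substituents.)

cis

At 1,3 positions (parity same): cis → (e,e or a,a); trans → (a,e or e,a).
Best chair for cis: E = 0.00 kcal/mol; best chair for trans: E = 0.17 kcal/mol.
The cis isomer is lower by 0.17 kcal/mol.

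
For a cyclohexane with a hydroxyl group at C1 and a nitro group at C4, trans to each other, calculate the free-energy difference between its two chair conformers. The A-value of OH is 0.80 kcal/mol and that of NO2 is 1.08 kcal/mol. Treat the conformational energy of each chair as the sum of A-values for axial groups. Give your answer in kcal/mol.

1.88 kcal/mol

C1 and C4 have opposite parity, so for the trans isomer the two substituents are e,e in one chair and a,a in the other.
Chair I (hydroxyl axial, nitro axial): E = 1.88 kcal/mol.
Chair II (hydroxyl equatorial, nitro equatorial): E = 0.00 kcal/mol.
ΔE = 1.88 − 0.00 = 1.88 kcal/mol; chair II is more stable.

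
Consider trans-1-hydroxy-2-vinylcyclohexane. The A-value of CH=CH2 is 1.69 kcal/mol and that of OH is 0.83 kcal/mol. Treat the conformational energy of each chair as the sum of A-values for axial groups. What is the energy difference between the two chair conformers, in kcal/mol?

C1 and C2 have opposite parity, so for the trans isomer the two substituents are e,e in one chair and a,a in the other.
Chair I (vinyl axial, hydroxyl axial): E = 2.52 kcal/mol.
Chair II (vinyl equatorial, hydroxyl equatorial): E = 0.00 kcal/mol.
ΔE = 2.52 − 0.00 = 2.52 kcal/mol; chair II is more stable.

2.52 kcal/mol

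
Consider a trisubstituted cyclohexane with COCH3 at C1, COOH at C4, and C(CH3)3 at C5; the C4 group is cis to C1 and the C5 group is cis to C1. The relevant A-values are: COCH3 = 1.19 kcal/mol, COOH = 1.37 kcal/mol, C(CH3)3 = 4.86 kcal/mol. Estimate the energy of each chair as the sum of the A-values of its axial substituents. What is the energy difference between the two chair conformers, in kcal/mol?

4.68 kcal/mol

Chair I (acetyl axial, carboxyl equatorial, tert-butyl axial): E = 6.05 kcal/mol.
Chair II (acetyl equatorial, carboxyl axial, tert-butyl equatorial): E = 1.37 kcal/mol.
ΔE = 6.05 − 1.37 = 4.68 kcal/mol; chair II is more stable.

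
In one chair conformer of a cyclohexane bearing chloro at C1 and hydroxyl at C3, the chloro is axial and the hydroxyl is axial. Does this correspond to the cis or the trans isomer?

C1 and C3 have the same parity, so their axial bonds point in the same direction.
With same-parity carbons, two substituents on the same face are both axial or both equatorial; opposite faces give one of each.
Here the groups are axial/axial → same face → cis.

cis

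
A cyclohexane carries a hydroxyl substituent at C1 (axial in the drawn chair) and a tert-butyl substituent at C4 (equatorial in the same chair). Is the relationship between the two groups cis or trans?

C1 and C4 have opposite parity, so their axial bonds point in opposite directions.
With opposite-parity carbons, two substituents on the same face are one axial and one equatorial; opposite faces give both axial or both equatorial.
Here the groups are axial/equatorial → same face → cis.

cis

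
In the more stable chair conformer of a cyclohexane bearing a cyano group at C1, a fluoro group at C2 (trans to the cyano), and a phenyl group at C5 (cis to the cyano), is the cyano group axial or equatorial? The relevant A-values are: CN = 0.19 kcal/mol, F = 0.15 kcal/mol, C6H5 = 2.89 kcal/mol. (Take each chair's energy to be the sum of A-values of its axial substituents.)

equatorial

Chair I (cyano axial, fluoro axial, phenyl axial): E = 3.23 kcal/mol.
Chair II (cyano equatorial, fluoro equatorial, phenyl equatorial): E = 0.00 kcal/mol.
Chair II is the more stable (lower-energy) conformer, and in that chair the cyano group is equatorial.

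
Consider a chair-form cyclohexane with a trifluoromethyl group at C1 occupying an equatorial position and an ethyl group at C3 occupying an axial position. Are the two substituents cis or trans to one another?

trans

C1 and C3 have the same parity, so their axial bonds point in the same direction.
With same-parity carbons, two substituents on the same face are both axial or both equatorial; opposite faces give one of each.
Here the groups are equatorial/axial → opposite face → trans.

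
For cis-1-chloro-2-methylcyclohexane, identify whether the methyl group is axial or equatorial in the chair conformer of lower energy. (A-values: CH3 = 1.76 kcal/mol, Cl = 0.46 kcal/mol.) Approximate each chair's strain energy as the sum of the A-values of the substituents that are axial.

C1 and C2 have opposite parity, so for the cis isomer the two substituents are one axial and one equatorial in each chair.
Chair I (methyl axial, chloro equatorial): E = 1.76 kcal/mol.
Chair II (methyl equatorial, chloro axial): E = 0.46 kcal/mol.
Chair II is the more stable (lower-energy) conformer, and in that chair the methyl group is equatorial.

equatorial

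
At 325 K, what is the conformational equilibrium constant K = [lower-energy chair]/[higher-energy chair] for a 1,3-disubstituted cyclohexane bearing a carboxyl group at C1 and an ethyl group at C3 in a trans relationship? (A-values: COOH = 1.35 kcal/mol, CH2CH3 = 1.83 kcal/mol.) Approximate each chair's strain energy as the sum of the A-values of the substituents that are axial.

C1 and C3 have the same parity, so for the trans isomer the two substituents are one axial and one equatorial in each chair.
Chair I (carboxyl axial, ethyl equatorial): E = 1.35 kcal/mol; chair II (carboxyl equatorial, ethyl axial): E = 1.83 kcal/mol.
ΔG = 0.48 kcal/mol between the two chairs.
K = exp(ΔG/RT) with R = 1.987×10⁻³ kcal mol⁻¹ K⁻¹ and T = 325 K gives K ≈ 2.1.

K ≈ 2.10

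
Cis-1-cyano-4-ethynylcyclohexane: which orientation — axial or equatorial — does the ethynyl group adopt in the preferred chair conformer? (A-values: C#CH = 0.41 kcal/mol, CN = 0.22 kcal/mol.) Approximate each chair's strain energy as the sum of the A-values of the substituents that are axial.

equatorial

C1 and C4 have opposite parity, so for the cis isomer the two substituents are one axial and one equatorial in each chair.
Chair I (ethynyl axial, cyano equatorial): E = 0.41 kcal/mol.
Chair II (ethynyl equatorial, cyano axial): E = 0.22 kcal/mol.
Chair II is the more stable (lower-energy) conformer, and in that chair the ethynyl group is equatorial.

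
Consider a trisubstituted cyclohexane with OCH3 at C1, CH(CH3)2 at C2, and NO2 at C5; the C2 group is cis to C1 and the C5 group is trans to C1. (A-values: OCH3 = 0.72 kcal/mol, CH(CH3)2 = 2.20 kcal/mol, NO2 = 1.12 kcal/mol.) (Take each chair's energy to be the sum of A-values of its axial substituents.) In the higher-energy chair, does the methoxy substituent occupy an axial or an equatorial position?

equatorial

Chair I (methoxy axial, isopropyl equatorial, nitro equatorial): E = 0.72 kcal/mol.
Chair II (methoxy equatorial, isopropyl axial, nitro axial): E = 3.32 kcal/mol.
Chair II is the less stable (higher-energy) conformer, and in that chair the methoxy group is equatorial.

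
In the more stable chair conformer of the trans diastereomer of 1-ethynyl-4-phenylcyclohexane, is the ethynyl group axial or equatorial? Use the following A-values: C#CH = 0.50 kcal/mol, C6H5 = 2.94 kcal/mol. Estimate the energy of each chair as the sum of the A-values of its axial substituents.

C1 and C4 have opposite parity, so for the trans isomer the two substituents are e,e in one chair and a,a in the other.
Chair I (ethynyl axial, phenyl axial): E = 3.44 kcal/mol.
Chair II (ethynyl equatorial, phenyl equatorial): E = 0.00 kcal/mol.
Chair II is the more stable (lower-energy) conformer, and in that chair the ethynyl group is equatorial.

equatorial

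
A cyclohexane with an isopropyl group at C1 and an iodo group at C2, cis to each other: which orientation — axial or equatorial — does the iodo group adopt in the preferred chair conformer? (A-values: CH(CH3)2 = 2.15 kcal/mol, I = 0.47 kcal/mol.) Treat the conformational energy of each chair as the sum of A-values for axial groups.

axial

C1 and C2 have opposite parity, so for the cis isomer the two substituents are one axial and one equatorial in each chair.
Chair I (isopropyl axial, iodo equatorial): E = 2.15 kcal/mol.
Chair II (isopropyl equatorial, iodo axial): E = 0.47 kcal/mol.
Chair II is the more stable (lower-energy) conformer, and in that chair the iodo group is axial.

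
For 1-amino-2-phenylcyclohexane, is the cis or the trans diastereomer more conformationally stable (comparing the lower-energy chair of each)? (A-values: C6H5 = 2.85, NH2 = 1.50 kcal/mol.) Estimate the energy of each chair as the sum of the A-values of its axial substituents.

trans

At 1,2 positions (parity opposite): cis → (a,e or e,a); trans → (e,e or a,a).
Best chair for cis: E = 1.50 kcal/mol; best chair for trans: E = 0.00 kcal/mol.
The trans isomer is lower by 1.50 kcal/mol.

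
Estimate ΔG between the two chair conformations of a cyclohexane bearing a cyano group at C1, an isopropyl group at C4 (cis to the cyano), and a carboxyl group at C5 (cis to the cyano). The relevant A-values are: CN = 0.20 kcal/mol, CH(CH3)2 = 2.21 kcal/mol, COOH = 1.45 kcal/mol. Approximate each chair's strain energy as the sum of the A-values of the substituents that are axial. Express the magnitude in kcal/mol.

0.56 kcal/mol

Chair I (cyano axial, isopropyl equatorial, carboxyl axial): E = 1.65 kcal/mol.
Chair II (cyano equatorial, isopropyl axial, carboxyl equatorial): E = 2.21 kcal/mol.
ΔE = 2.21 − 1.65 = 0.56 kcal/mol; chair I is more stable.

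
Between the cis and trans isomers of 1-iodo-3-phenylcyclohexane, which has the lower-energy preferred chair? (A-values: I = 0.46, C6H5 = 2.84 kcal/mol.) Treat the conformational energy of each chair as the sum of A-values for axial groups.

cis

At 1,3 positions (parity same): cis → (e,e or a,a); trans → (a,e or e,a).
Best chair for cis: E = 0.00 kcal/mol; best chair for trans: E = 0.46 kcal/mol.
The cis isomer is lower by 0.46 kcal/mol.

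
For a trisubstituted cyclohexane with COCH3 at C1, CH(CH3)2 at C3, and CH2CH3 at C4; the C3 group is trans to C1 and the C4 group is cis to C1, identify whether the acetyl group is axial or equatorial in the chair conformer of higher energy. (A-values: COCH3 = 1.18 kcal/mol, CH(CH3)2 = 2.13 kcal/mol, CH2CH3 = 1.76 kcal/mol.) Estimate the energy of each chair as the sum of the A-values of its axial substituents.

Chair I (acetyl axial, isopropyl equatorial, ethyl equatorial): E = 1.18 kcal/mol.
Chair II (acetyl equatorial, isopropyl axial, ethyl axial): E = 3.89 kcal/mol.
Chair II is the less stable (higher-energy) conformer, and in that chair the acetyl group is equatorial.

equatorial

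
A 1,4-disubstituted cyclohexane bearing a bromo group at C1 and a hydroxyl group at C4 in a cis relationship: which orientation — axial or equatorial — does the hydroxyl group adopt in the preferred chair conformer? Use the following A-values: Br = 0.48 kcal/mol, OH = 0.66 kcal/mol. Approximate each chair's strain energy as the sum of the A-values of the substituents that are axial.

equatorial

C1 and C4 have opposite parity, so for the cis isomer the two substituents are one axial and one equatorial in each chair.
Chair I (bromo axial, hydroxyl equatorial): E = 0.48 kcal/mol.
Chair II (bromo equatorial, hydroxyl axial): E = 0.66 kcal/mol.
Chair I is the more stable (lower-energy) conformer, and in that chair the hydroxyl group is equatorial.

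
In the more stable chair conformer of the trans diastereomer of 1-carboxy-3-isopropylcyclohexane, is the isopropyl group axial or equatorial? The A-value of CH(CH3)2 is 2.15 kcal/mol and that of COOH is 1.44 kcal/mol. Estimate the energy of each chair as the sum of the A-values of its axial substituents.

equatorial

C1 and C3 have the same parity, so for the trans isomer the two substituents are one axial and one equatorial in each chair.
Chair I (isopropyl axial, carboxyl equatorial): E = 2.15 kcal/mol.
Chair II (isopropyl equatorial, carboxyl axial): E = 1.44 kcal/mol.
Chair II is the more stable (lower-energy) conformer, and in that chair the isopropyl group is equatorial.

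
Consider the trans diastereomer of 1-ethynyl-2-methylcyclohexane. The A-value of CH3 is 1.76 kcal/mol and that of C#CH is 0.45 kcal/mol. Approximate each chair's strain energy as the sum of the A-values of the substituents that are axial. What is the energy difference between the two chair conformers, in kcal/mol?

C1 and C2 have opposite parity, so for the trans isomer the two substituents are e,e in one chair and a,a in the other.
Chair I (methyl axial, ethynyl axial): E = 2.21 kcal/mol.
Chair II (methyl equatorial, ethynyl equatorial): E = 0.00 kcal/mol.
ΔE = 2.21 − 0.00 = 2.21 kcal/mol; chair II is more stable.

2.21 kcal/mol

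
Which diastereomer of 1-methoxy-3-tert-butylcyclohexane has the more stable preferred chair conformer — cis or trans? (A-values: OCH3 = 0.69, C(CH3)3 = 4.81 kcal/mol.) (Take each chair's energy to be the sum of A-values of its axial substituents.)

At 1,3 positions (parity same): cis → (e,e or a,a); trans → (a,e or e,a).
Best chair for cis: E = 0.00 kcal/mol; best chair for trans: E = 0.69 kcal/mol.
The cis isomer is lower by 0.69 kcal/mol.

cis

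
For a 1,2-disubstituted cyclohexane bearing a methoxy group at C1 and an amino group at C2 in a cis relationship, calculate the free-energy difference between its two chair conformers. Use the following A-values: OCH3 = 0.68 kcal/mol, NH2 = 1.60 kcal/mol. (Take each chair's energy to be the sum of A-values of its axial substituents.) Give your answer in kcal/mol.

C1 and C2 have opposite parity, so for the cis isomer the two substituents are one axial and one equatorial in each chair.
Chair I (methoxy axial, amino equatorial): E = 0.68 kcal/mol.
Chair II (methoxy equatorial, amino axial): E = 1.60 kcal/mol.
ΔE = 1.60 − 0.68 = 0.92 kcal/mol; chair I is more stable.

0.92 kcal/mol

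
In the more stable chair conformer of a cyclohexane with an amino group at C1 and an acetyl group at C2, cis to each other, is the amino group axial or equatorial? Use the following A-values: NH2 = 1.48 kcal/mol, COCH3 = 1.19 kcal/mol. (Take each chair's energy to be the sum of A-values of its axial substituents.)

C1 and C2 have opposite parity, so for the cis isomer the two substituents are one axial and one equatorial in each chair.
Chair I (amino axial, acetyl equatorial): E = 1.48 kcal/mol.
Chair II (amino equatorial, acetyl axial): E = 1.19 kcal/mol.
Chair II is the more stable (lower-energy) conformer, and in that chair the amino group is equatorial.

equatorial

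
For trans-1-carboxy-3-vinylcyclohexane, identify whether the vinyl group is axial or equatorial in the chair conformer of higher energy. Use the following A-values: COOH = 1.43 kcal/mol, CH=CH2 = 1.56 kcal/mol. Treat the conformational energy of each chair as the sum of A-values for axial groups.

axial

C1 and C3 have the same parity, so for the trans isomer the two substituents are one axial and one equatorial in each chair.
Chair I (carboxyl axial, vinyl equatorial): E = 1.43 kcal/mol.
Chair II (carboxyl equatorial, vinyl axial): E = 1.56 kcal/mol.
Chair II is the less stable (higher-energy) conformer, and in that chair the vinyl group is axial.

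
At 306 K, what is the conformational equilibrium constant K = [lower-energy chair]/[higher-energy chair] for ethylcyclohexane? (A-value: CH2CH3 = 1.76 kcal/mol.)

One chair has the ethyl group axial (E = 1.76 kcal/mol) and the other has it equatorial (E = 0).
ΔG = 1.76 kcal/mol between the two chairs.
K = exp(ΔG/RT) with R = 1.987×10⁻³ kcal mol⁻¹ K⁻¹ and T = 306 K gives K ≈ 18.1.

K ≈ 18.1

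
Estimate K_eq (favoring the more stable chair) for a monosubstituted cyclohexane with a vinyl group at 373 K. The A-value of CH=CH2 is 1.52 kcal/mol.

One chair has the vinyl group axial (E = 1.52 kcal/mol) and the other has it equatorial (E = 0).
ΔG = 1.52 kcal/mol between the two chairs.
K = exp(ΔG/RT) with R = 1.987×10⁻³ kcal mol⁻¹ K⁻¹ and T = 373 K gives K ≈ 7.77.

K ≈ 7.77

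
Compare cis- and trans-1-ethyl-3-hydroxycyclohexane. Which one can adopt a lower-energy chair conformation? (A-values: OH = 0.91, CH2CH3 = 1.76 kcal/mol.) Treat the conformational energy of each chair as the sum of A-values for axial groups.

cis

At 1,3 positions (parity same): cis → (e,e or a,a); trans → (a,e or e,a).
Best chair for cis: E = 0.00 kcal/mol; best chair for trans: E = 0.91 kcal/mol.
The cis isomer is lower by 0.91 kcal/mol.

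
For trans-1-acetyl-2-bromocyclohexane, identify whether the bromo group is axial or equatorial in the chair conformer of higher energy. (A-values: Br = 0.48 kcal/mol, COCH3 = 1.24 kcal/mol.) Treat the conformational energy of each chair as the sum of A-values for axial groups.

axial

C1 and C2 have opposite parity, so for the trans isomer the two substituents are e,e in one chair and a,a in the other.
Chair I (bromo axial, acetyl axial): E = 1.72 kcal/mol.
Chair II (bromo equatorial, acetyl equatorial): E = 0.00 kcal/mol.
Chair I is the less stable (higher-energy) conformer, and in that chair the bromo group is axial.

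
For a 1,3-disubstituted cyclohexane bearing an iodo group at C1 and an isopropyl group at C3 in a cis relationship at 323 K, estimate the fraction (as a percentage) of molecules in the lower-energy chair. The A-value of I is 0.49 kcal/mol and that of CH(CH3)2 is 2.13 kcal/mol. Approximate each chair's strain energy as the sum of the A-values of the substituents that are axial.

98.3%

C1 and C3 have the same parity, so for the cis isomer the two substituents are e,e in one chair and a,a in the other.
Chair I (iodo axial, isopropyl axial): E = 2.62 kcal/mol; chair II (iodo equatorial, isopropyl equatorial): E = 0.00 kcal/mol.
ΔG = 2.62 kcal/mol between the two chairs.
K = exp(ΔG/RT) with R = 1.987×10⁻³ kcal mol⁻¹ K⁻¹ and T = 323 K gives K ≈ 59.3.
Fraction in the lower-energy chair = K/(K+1) = 98.3%.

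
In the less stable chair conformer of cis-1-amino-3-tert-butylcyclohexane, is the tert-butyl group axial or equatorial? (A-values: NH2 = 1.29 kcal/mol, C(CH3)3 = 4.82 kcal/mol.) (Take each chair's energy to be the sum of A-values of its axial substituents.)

C1 and C3 have the same parity, so for the cis isomer the two substituents are e,e in one chair and a,a in the other.
Chair I (amino axial, tert-butyl axial): E = 6.11 kcal/mol.
Chair II (amino equatorial, tert-butyl equatorial): E = 0.00 kcal/mol.
Chair I is the less stable (higher-energy) conformer, and in that chair the tert-butyl group is axial.

axial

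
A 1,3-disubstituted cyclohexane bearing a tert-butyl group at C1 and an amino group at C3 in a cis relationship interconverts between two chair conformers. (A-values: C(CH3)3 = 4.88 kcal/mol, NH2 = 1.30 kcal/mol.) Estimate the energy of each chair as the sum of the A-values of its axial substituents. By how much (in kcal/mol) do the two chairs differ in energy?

C1 and C3 have the same parity, so for the cis isomer the two substituents are e,e in one chair and a,a in the other.
Chair I (tert-butyl axial, amino axial): E = 6.18 kcal/mol.
Chair II (tert-butyl equatorial, amino equatorial): E = 0.00 kcal/mol.
ΔE = 6.18 − 0.00 = 6.18 kcal/mol; chair II is more stable.

6.18 kcal/mol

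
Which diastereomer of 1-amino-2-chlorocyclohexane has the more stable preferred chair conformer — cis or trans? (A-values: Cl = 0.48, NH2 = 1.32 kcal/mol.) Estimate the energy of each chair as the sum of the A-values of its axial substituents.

At 1,2 positions (parity opposite): cis → (a,e or e,a); trans → (e,e or a,a).
Best chair for cis: E = 0.48 kcal/mol; best chair for trans: E = 0.00 kcal/mol.
The trans isomer is lower by 0.48 kcal/mol.

trans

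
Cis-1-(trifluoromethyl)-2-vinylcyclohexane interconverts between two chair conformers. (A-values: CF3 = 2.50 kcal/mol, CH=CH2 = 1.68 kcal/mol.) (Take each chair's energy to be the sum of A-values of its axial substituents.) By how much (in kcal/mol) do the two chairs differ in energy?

C1 and C2 have opposite parity, so for the cis isomer the two substituents are one axial and one equatorial in each chair.
Chair I (trifluoromethyl axial, vinyl equatorial): E = 2.50 kcal/mol.
Chair II (trifluoromethyl equatorial, vinyl axial): E = 1.68 kcal/mol.
ΔE = 2.50 − 1.68 = 0.82 kcal/mol; chair II is more stable.

0.82 kcal/mol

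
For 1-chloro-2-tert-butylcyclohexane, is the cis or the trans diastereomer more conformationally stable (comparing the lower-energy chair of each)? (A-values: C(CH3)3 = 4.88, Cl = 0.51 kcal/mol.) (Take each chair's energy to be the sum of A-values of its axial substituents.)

trans

At 1,2 positions (parity opposite): cis → (a,e or e,a); trans → (e,e or a,a).
Best chair for cis: E = 0.51 kcal/mol; best chair for trans: E = 0.00 kcal/mol.
The trans isomer is lower by 0.51 kcal/mol.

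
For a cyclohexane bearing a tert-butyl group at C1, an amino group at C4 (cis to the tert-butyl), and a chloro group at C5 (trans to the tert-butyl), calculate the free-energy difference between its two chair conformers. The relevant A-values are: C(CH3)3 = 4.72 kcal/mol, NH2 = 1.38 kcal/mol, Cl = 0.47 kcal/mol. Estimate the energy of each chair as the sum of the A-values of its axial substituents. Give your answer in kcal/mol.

2.87 kcal/mol

Chair I (tert-butyl axial, amino equatorial, chloro equatorial): E = 4.72 kcal/mol.
Chair II (tert-butyl equatorial, amino axial, chloro axial): E = 1.85 kcal/mol.
ΔE = 4.72 − 1.85 = 2.87 kcal/mol; chair II is more stable.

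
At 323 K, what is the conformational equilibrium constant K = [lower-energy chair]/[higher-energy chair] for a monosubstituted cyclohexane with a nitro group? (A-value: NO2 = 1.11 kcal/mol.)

K ≈ 5.64

One chair has the nitro group axial (E = 1.11 kcal/mol) and the other has it equatorial (E = 0).
ΔG = 1.11 kcal/mol between the two chairs.
K = exp(ΔG/RT) with R = 1.987×10⁻³ kcal mol⁻¹ K⁻¹ and T = 323 K gives K ≈ 5.64.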